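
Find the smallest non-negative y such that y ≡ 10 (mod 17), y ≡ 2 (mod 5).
27

Using the Chinese Remainder Theorem:
M = product of moduli = 85
For equation 1: M_1 = 5, 5 ≡ 5 (mod 17), inverse of 5 mod 17 is 7 (check: 5 × 7 = 35 ≡ 1 (mod 17))
For equation 2: M_2 = 17, 17 ≡ 2 (mod 5), inverse of 17 mod 5 is 3 (check: 2 × 3 = 6 ≡ 1 (mod 5))
Combine: y ≡ Σ r_i×M_i×(M_i⁻¹ mod m_i) = 10×5×7 + 2×17×3 = 350 + 102 = 452
452 mod 85 = 27
y ≡ 27 (mod 85)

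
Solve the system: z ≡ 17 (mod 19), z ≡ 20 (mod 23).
M = 19 × 23 = 437. M₁ = 23, y₁ ≡ 5 (mod 19). M₂ = 19, y₂ ≡ 17 (mod 23). z = 17×23×5 + 20×19×17 ≡ 112 (mod 437)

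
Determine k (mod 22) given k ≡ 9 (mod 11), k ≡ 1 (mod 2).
9

Using the Chinese Remainder Theorem:
M = product of moduli = 22
For equation 1: M_1 = 2, 2 ≡ 2 (mod 11), inverse of 2 mod 11 is 6 (check: 2 × 6 = 12 ≡ 1 (mod 11))
For equation 2: M_2 = 11, 11 ≡ 1 (mod 2), inverse of 11 mod 2 is 1 (check: 1 × 1 = 1 ≡ 1 (mod 2))
Combine: k ≡ Σ r_i×M_i×(M_i⁻¹ mod m_i) = 9×2×6 + 1×11×1 = 108 + 11 = 119
119 mod 22 = 9
k ≡ 9 (mod 22)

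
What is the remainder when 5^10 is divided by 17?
10 = 8 + 2 (binary 1010). Repeated squaring mod 17: 5^1 ≡ 5; 5^2 ≡ 5² = 25 ≡ 8; 5^4 ≡ 8² = 64 ≡ 13; 5^8 ≡ 13² = 169 ≡ 16. Multiply: 5^10 = 5^8 × 5^2 ≡ 16 × 8 (mod 17): 16 × 8 = 128 ≡ 9. So 5^10 ≡ 9 (mod 17).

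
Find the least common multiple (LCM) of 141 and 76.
10716

First find GCD(141, 76) using the Euclidean algorithm:
141 = 1 × 76 + 65
76 = 1 × 65 + 11
65 = 5 × 11 + 10
11 = 1 × 10 + 1
10 = 10 × 1 + 0
GCD(141, 76) = 1

LCM formula: LCM(a, b) = (a × b) / GCD(a, b)
LCM(141, 76) = (141 × 76) / 1
LCM(141, 76) = 10716 / 1
LCM(141, 76) = 10716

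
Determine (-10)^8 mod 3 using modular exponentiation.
(-10) ≡ 2 (mod 3). 8 = 8 (binary 1000). Repeated squaring mod 3: 2^1 ≡ 2; 2^2 ≡ 2² = 4 ≡ 1; 2^4 ≡ 1² = 1 ≡ 1; 2^8 ≡ 1² = 1 ≡ 1. So (-10)^8 ≡ 1 (mod 3).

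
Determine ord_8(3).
Powers of 3 mod 8: 3^1≡3, 3^2≡1. Order = 2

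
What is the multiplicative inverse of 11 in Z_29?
11^(-1) ≡ 8 (mod 29). Verification: 11 × 8 = 88 ≡ 1 (mod 29)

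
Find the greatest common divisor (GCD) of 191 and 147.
1

Using the Euclidean algorithm:
191 = 1 × 147 + 44
147 = 3 × 44 + 15
44 = 2 × 15 + 14
15 = 1 × 14 + 1
14 = 14 × 1 + 0

GCD(191, 147) = 1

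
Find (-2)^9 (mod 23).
(-2) ≡ 21 (mod 23). 9 = 8 + 1 (binary 1001). Repeated squaring mod 23: 21^1 ≡ 21; 21^2 ≡ 21² = 441 ≡ 4; 21^4 ≡ 4² = 16 ≡ 16; 21^8 ≡ 16² = 256 ≡ 3. Multiply: (-2)^9 ≡ 21^8 × 21^1 ≡ 3 × 21 (mod 23): 3 × 21 = 63 ≡ 17. So (-2)^9 ≡ 17 (mod 23).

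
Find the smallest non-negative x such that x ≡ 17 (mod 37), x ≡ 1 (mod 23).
461

Using the Chinese Remainder Theorem:
M = product of moduli = 851
For equation 1: M_1 = 23, 23 ≡ 23 (mod 37), inverse of 23 mod 37 is 29 (check: 23 × 29 = 667 ≡ 1 (mod 37))
For equation 2: M_2 = 37, 37 ≡ 14 (mod 23), inverse of 37 mod 23 is 5 (check: 14 × 5 = 70 ≡ 1 (mod 23))
Combine: x ≡ Σ r_i×M_i×(M_i⁻¹ mod m_i) = 17×23×29 + 1×37×5 = 11339 + 185 = 11524
11524 mod 851 = 461
x ≡ 461 (mod 851)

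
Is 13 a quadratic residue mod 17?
By Euler's criterion: 13^{8} ≡ 1 (mod 17). Since this equals 1, 13 is a QR.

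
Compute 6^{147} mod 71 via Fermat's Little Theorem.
54

By Fermat's Little Theorem, a^(p-1) ≡ 1 (mod p) for prime p and gcd(a, p) = 1
Here p = 71, so 6^70 ≡ 1 (mod 71)
We can reduce the exponent: 147 mod 70 = 7
So 6^147 ≡ 6^7 (mod 71)
Computing: 6^7 mod 71 = 54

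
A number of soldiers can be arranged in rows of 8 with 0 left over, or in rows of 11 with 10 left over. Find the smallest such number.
M = 8 × 11 = 88. M₁ = 11, y₁ ≡ 3 (mod 8). M₂ = 8, y₂ ≡ 7 (mod 11). k = 0×11×3 + 10×8×7 ≡ 32 (mod 88). The smallest positive such number is 32.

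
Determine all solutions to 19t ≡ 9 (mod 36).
27

Since gcd(19, 36) = 1 divides 9, a solution exists.
Multiply both sides by the inverse of 19 mod 36:
  19^(-1) mod 36 = 19
  x ≡ 19 × 9 ≡ 171 ≡ 27 (mod 36)
Verification: 19 × 27 = 513 = 14 × 36 + 9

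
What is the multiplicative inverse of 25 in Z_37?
25^(-1) ≡ 3 (mod 37). Verification: 25 × 3 = 75 ≡ 1 (mod 37)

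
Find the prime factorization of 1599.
3 × 13 × 41

Divide by primes starting from smallest:
1599 ÷ 3 = 533
533 ÷ 13 = 41
41 ÷ 41 = 1

1599 = 3 × 13 × 41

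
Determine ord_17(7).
Powers of 7 mod 17: 7^1≡7, 7^2≡15, 7^3≡3, 7^4≡4, 7^5≡11, 7^6≡9, 7^7≡12, 7^8≡16, 7^9≡10, 7^10≡2, 7^11≡14, 7^12≡13, 7^13≡6, 7^14≡8, 7^15≡5, 7^16≡1. Order = 16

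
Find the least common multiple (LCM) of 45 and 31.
1395

First find GCD(45, 31) using the Euclidean algorithm:
45 = 1 × 31 + 14
31 = 2 × 14 + 3
14 = 4 × 3 + 2
3 = 1 × 2 + 1
2 = 2 × 1 + 0
GCD(45, 31) = 1

LCM formula: LCM(a, b) = (a × b) / GCD(a, b)
LCM(45, 31) = (45 × 31) / 1
LCM(45, 31) = 1395 / 1
LCM(45, 31) = 1395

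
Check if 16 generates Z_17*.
p - 1 = 16 has prime divisors 2. Check 16^(16/q) mod 17 for each: 16^(16/2) = 16^8 ≡ 1 (mod 17). Since 16^8 ≡ 1 (mod 17), the order of 16 divides 8 (in fact the order is 2) ≠ 16, so it is not a primitive root.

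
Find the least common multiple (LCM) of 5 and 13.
65

First find GCD(5, 13) using the Euclidean algorithm:
5 = 0 × 13 + 5
13 = 2 × 5 + 3
5 = 1 × 3 + 2
3 = 1 × 2 + 1
2 = 2 × 1 + 0
GCD(5, 13) = 1

LCM formula: LCM(a, b) = (a × b) / GCD(a, b)
LCM(5, 13) = (5 × 13) / 1
LCM(5, 13) = 65 / 1
LCM(5, 13) = 65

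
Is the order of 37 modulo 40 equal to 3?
No, the actual order is 4, not 3.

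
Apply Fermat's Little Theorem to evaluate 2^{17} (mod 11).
7

By Fermat's Little Theorem, a^(p-1) ≡ 1 (mod p) for prime p and gcd(a, p) = 1
Here p = 11, so 2^10 ≡ 1 (mod 11)
We can reduce the exponent: 17 mod 10 = 7
So 2^17 ≡ 2^7 (mod 11)
Computing: 2^7 mod 11 = 7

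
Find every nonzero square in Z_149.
QRs mod 149: {1, 4, 5, 6, 7, 9, 16, 17, 19, 20, 22, 24, 25, 26, 28, 29, 30, 31, 33, 35, 36, 37, 39, 42, 45, 46, 47, 49, 53, 54, 61, 63, 64, 67, 68, 69, 73, 76, 80, 81, 82, 85, 86, 88, 95, 96, 100, 102, 103, 104, 107, 110, 112, 113, 114, 116, 118, 119, 120, 121, 123, 124, 125, 127, 129, 130, 132, 133, 140, 142, 143, 144, 145, 148}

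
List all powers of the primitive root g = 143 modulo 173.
g^1, g^2, ..., g^{172} mod 173: {143, 35, 161, 14, 99, 144, 5, 23, 2, 113, 70, 149, 28, 25, 115, 10, 46, 4, 53, 140, 125, 56, 50, 57, 20, 92, 8, 106, 107, 77, 112, 100, 114, 40, 11, 16, 39, 41, 154, 51, 27, 55, 80, 22, 32, 78, 82, 135, 102, 54, 110, 160, 44, 64, 156, 164, 97, 31, 108, 47, 147, 88, 128, 139, 155, 21, 62, 43, 94, 121, 3, 83, 105, 137, 42, 124, 86, 15, 69, 6, 166, 37, 101, 84, 75, 172, 30, 138, 12, 159, 74, 29, 168, 150, 171, 60, 103, 24, 145, 148, 58, 163, 127, 169, 120, 33, 48, 117, 123, 116, 153, 81, 165, 67, 66, 96, 61, 73, 59, 133, 162, 157, 134, 132, 19, 122, 146, 118, 93, 151, 141, 95, 91, 38, 71, 119, 63, 13, 129, 109, 17, 9, 76, 142, 65, 126, 26, 85, 45, 34, 18, 152, 111, 130, 79, 52, 170, 90, 68, 36, 131, 49, 87, 158, 104, 167, 7, 136, 72, 89, 98, 1}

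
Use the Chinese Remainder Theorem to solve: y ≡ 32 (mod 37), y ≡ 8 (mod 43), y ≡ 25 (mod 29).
27227

Using the Chinese Remainder Theorem:
M = product of moduli = 46139
For equation 1: M_1 = 1247, 1247 ≡ 26 (mod 37), inverse of 1247 mod 37 is 10 (check: 26 × 10 = 260 ≡ 1 (mod 37))
For equation 2: M_2 = 1073, 1073 ≡ 41 (mod 43), inverse of 1073 mod 43 is 21 (check: 41 × 21 = 861 ≡ 1 (mod 43))
For equation 3: M_3 = 1591, 1591 ≡ 25 (mod 29), inverse of 1591 mod 29 is 7 (check: 25 × 7 = 175 ≡ 1 (mod 29))
Combine: y ≡ Σ r_i×M_i×(M_i⁻¹ mod m_i) = 32×1247×10 + 8×1073×21 + 25×1591×7 = 399040 + 180264 + 278425 = 857729
857729 mod 46139 = 27227
y ≡ 27227 (mod 46139)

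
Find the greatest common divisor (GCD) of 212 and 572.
4

Using the Euclidean algorithm:
212 = 0 × 572 + 212
572 = 2 × 212 + 148
212 = 1 × 148 + 64
148 = 2 × 64 + 20
64 = 3 × 20 + 4
20 = 5 × 4 + 0

GCD(212, 572) = 4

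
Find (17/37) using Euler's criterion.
(17/37) = 17^{18} mod 37 = -1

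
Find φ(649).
580

Prime factorization: 649 = 11 × 59
Using the formula φ(n) = n × Π(1 - 1/p) for each prime factor p:
φ(649) = 649 × (1 - 1/11) × (1 - 1/59)
φ(649) = 580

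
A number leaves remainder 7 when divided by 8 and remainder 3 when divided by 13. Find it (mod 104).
M = 8 × 13 = 104. M₁ = 13, y₁ ≡ 5 (mod 8). M₂ = 8, y₂ ≡ 5 (mod 13). z = 7×13×5 + 3×8×5 ≡ 55 (mod 104)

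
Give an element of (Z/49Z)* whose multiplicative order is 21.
2 has order 21 mod 49 since 2^{21} ≡ 1 (mod 49) and no smaller power works.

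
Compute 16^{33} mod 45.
1

Using successive squaring:
Binary expansion of 33: 100001
Powers of 16 mod 45 (each is the square of the previous):
  16^1 ≡ 16 (mod 45)
  16^2 ≡ 16² = 256 ≡ 31 (mod 45)
  16^4 ≡ 31² = 961 ≡ 16 (mod 45)
  16^8 ≡ 16² = 256 ≡ 31 (mod 45)
  16^16 ≡ 31² = 961 ≡ 16 (mod 45)
  16^32 ≡ 16² = 256 ≡ 31 (mod 45)
33 = 32 + 1, so 16^33 = 16^32 × 16^1 ≡ 31 × 16 (mod 45)
Multiplying step by step:
  31 × 16 = 496 ≡ 1 (mod 45)
Result: 16^33 ≡ 1 (mod 45)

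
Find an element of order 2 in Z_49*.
48 has order 2 mod 49 since 48^{2} ≡ 1 (mod 49) and no smaller power works.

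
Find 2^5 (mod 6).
5 = 4 + 1 (binary 101). Repeated squaring mod 6: 2^1 ≡ 2; 2^2 ≡ 2² = 4 ≡ 4; 2^4 ≡ 4² = 16 ≡ 4. Multiply: 2^5 = 2^4 × 2^1 ≡ 4 × 2 (mod 6): 4 × 2 = 8 ≡ 2. So 2^5 ≡ 2 (mod 6).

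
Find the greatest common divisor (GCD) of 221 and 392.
1

Using the Euclidean algorithm:
221 = 0 × 392 + 221
392 = 1 × 221 + 171
221 = 1 × 171 + 50
171 = 3 × 50 + 21
50 = 2 × 21 + 8
21 = 2 × 8 + 5
8 = 1 × 5 + 3
5 = 1 × 3 + 2
3 = 1 × 2 + 1
2 = 2 × 1 + 0

GCD(221, 392) = 1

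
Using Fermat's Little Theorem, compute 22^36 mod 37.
By Fermat's Little Theorem, 22^{36} ≡ 1 (mod 37) since 37 is prime and gcd(22, 37) = 1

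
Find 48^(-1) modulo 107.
29

Using Extended Euclidean Algorithm:
gcd(48, 107) = 1
Bezout coefficients: 48 × 29 + 107 × -13 = 1
So 48 × 29 ≡ 1 (mod 107)
The inverse is 29 mod 107 = 29
Verification: 48 × 29 = 1392 = 13 × 107 + 1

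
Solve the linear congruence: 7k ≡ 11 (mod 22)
11

Since gcd(7, 22) = 1 divides 11, a solution exists.
Multiply both sides by the inverse of 7 mod 22:
  7^(-1) mod 22 = 19
  x ≡ 19 × 11 ≡ 209 ≡ 11 (mod 22)
Verification: 7 × 11 = 77 = 3 × 22 + 11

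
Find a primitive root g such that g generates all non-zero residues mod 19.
p - 1 = 18 has prime divisors 2, 3. h is a primitive root mod 19 iff h^(18/q) ≢ 1 (mod 19) for each such q.
h = 2: 2^9 ≡ 18, 2^6 ≡ 7 (mod 19); none is 1, so 2 has order 18 and is a primitive root.
The smallest primitive root mod 19 is g = 2.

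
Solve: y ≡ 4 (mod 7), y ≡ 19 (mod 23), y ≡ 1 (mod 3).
M = 7 × 23 × 3 = 483. M₁ = 69, y₁ ≡ 6 (mod 7). M₂ = 21, y₂ ≡ 11 (mod 23). M₃ = 161, y₃ ≡ 2 (mod 3). y = 4×69×6 + 19×21×11 + 1×161×2 ≡ 88 (mod 483)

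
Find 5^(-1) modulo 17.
7

Using Extended Euclidean Algorithm:
gcd(5, 17) = 1
Bezout coefficients: 5 × 7 + 17 × -2 = 1
So 5 × 7 ≡ 1 (mod 17)
The inverse is 7 mod 17 = 7
Verification: 5 × 7 = 35 = 2 × 17 + 1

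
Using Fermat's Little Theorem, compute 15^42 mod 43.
By Fermat's Little Theorem, 15^{42} ≡ 1 (mod 43) since 43 is prime and gcd(15, 43) = 1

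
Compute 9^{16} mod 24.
9

Using successive squaring:
Binary expansion of 16: 10000
Powers of 9 mod 24 (each is the square of the previous):
  9^1 ≡ 9 (mod 24)
  9^2 ≡ 9² = 81 ≡ 9 (mod 24)
  9^4 ≡ 9² = 81 ≡ 9 (mod 24)
  9^8 ≡ 9² = 81 ≡ 9 (mod 24)
  9^16 ≡ 9² = 81 ≡ 9 (mod 24)
16 is a power of 2, so 9^16 is the last square: ≡ 9 (mod 24)
Result: 9^16 ≡ 9 (mod 24)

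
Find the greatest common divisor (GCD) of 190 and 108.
2

Using the Euclidean algorithm:
190 = 1 × 108 + 82
108 = 1 × 82 + 26
82 = 3 × 26 + 4
26 = 6 × 4 + 2
4 = 2 × 2 + 0

GCD(190, 108) = 2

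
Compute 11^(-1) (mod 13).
11^(-1) ≡ 6 (mod 13). Verification: 11 × 6 = 66 ≡ 1 (mod 13)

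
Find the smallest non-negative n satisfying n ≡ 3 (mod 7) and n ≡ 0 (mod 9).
M = 7 × 9 = 63. M₁ = 9, y₁ ≡ 4 (mod 7). M₂ = 7, y₂ ≡ 4 (mod 9). n = 3×9×4 + 0×7×4 ≡ 45 (mod 63)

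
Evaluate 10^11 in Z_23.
Using repeated squaring. 11 = 8 + 2 + 1 (binary 1011). Repeated squaring mod 23: 10^1 ≡ 10; 10^2 ≡ 10² = 100 ≡ 8; 10^4 ≡ 8² = 64 ≡ 18; 10^8 ≡ 18² = 324 ≡ 2. Multiply: 10^11 = 10^8 × 10^2 × 10^1 ≡ 2 × 8 × 10 (mod 23): 2 × 8 = 16 ≡ 16; 16 × 10 = 160 ≡ 22. So 10^11 ≡ 22 (mod 23).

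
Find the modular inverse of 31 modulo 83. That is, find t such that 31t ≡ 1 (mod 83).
75

Using Extended Euclidean Algorithm:
gcd(31, 83) = 1
Bezout coefficients: 31 × -8 + 83 × 3 = 1
So 31 × -8 ≡ 1 (mod 83)
The inverse is -8 mod 83 = 75
Verification: 31 × 75 = 2325 = 28 × 83 + 1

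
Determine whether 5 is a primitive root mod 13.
p - 1 = 12 has prime divisors 2, 3. Check 5^(12/q) mod 13 for each: 5^(12/2) = 5^6 ≡ 12, 5^(12/3) = 5^4 ≡ 1 (mod 13). Since 5^4 ≡ 1 (mod 13), the order of 5 divides 4 (in fact the order is 4) ≠ 12, so it is not a primitive root.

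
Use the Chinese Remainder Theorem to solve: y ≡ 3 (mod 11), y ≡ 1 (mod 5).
36

Using the Chinese Remainder Theorem:
M = product of moduli = 55
For equation 1: M_1 = 5, 5 ≡ 5 (mod 11), inverse of 5 mod 11 is 9 (check: 5 × 9 = 45 ≡ 1 (mod 11))
For equation 2: M_2 = 11, 11 ≡ 1 (mod 5), inverse of 11 mod 5 is 1 (check: 1 × 1 = 1 ≡ 1 (mod 5))
Combine: y ≡ Σ r_i×M_i×(M_i⁻¹ mod m_i) = 3×5×9 + 1×11×1 = 135 + 11 = 146
146 mod 55 = 36
y ≡ 36 (mod 55)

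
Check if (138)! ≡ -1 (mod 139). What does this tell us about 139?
(138)! mod 139 = 138. Since this equals -1 (mod 139), Wilson confirms 139 is prime.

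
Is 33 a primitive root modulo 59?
Yes

To verify, check if 33^(58/q) ≢ 1 (mod 59) for each prime divisor q of 58
Divisors of 58 = 58: [1, 2, 29, 58]
  33^(58/2) = 33^29 ≡ 58 (mod 59)
  33^(58/29) = 33^2 ≡ 27 (mod 59)
Conclusion: 33 is a primitive root modulo 59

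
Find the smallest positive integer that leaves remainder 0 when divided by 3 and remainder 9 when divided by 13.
M = 3 × 13 = 39. M₁ = 13, y₁ ≡ 1 (mod 3). M₂ = 3, y₂ ≡ 9 (mod 13). n = 0×13×1 + 9×3×9 ≡ 9 (mod 39). The smallest positive such number is 9.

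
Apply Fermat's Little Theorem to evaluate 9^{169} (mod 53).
52

By Fermat's Little Theorem, a^(p-1) ≡ 1 (mod p) for prime p and gcd(a, p) = 1
Here p = 53, so 9^52 ≡ 1 (mod 53)
We can reduce the exponent: 169 mod 52 = 13
So 9^169 ≡ 9^13 (mod 53)
Computing: 9^13 mod 53 = 52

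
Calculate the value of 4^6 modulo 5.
6 = 4 + 2 (binary 110). Repeated squaring mod 5: 4^1 ≡ 4; 4^2 ≡ 4² = 16 ≡ 1; 4^4 ≡ 1² = 1 ≡ 1. Multiply: 4^6 = 4^4 × 4^2 ≡ 1 × 1 (mod 5): 1 × 1 = 1 ≡ 1. So 4^6 ≡ 1 (mod 5).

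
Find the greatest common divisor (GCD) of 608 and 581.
1

Using the Euclidean algorithm:
608 = 1 × 581 + 27
581 = 21 × 27 + 14
27 = 1 × 14 + 13
14 = 1 × 13 + 1
13 = 13 × 1 + 0

GCD(608, 581) = 1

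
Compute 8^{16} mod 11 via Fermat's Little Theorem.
3

By Fermat's Little Theorem, a^(p-1) ≡ 1 (mod p) for prime p and gcd(a, p) = 1
Here p = 11, so 8^10 ≡ 1 (mod 11)
We can reduce the exponent: 16 mod 10 = 6
So 8^16 ≡ 8^6 (mod 11)
Computing: 8^6 mod 11 = 3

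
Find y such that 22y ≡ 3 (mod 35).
24

Since gcd(22, 35) = 1 divides 3, a solution exists.
Multiply both sides by the inverse of 22 mod 35:
  22^(-1) mod 35 = 8
  x ≡ 8 × 3 ≡ 24 ≡ 24 (mod 35)
Verification: 22 × 24 = 528 = 15 × 35 + 3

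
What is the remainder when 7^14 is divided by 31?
Using repeated squaring. 14 = 8 + 4 + 2 (binary 1110). Repeated squaring mod 31: 7^1 ≡ 7; 7^2 ≡ 7² = 49 ≡ 18; 7^4 ≡ 18² = 324 ≡ 14; 7^8 ≡ 14² = 196 ≡ 10. Multiply: 7^14 = 7^8 × 7^4 × 7^2 ≡ 10 × 14 × 18 (mod 31): 10 × 14 = 140 ≡ 16; 16 × 18 = 288 ≡ 9. So 7^14 ≡ 9 (mod 31).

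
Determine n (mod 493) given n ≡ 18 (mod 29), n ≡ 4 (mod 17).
395

Using the Chinese Remainder Theorem:
M = product of moduli = 493
For equation 1: M_1 = 17, 17 ≡ 17 (mod 29), inverse of 17 mod 29 is 12 (check: 17 × 12 = 204 ≡ 1 (mod 29))
For equation 2: M_2 = 29, 29 ≡ 12 (mod 17), inverse of 29 mod 17 is 10 (check: 12 × 10 = 120 ≡ 1 (mod 17))
Combine: n ≡ Σ r_i×M_i×(M_i⁻¹ mod m_i) = 18×17×12 + 4×29×10 = 3672 + 1160 = 4832
4832 mod 493 = 395
n ≡ 395 (mod 493)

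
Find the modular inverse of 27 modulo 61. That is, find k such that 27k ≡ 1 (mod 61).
52

Using Extended Euclidean Algorithm:
gcd(27, 61) = 1
Bezout coefficients: 27 × -9 + 61 × 4 = 1
So 27 × -9 ≡ 1 (mod 61)
The inverse is -9 mod 61 = 52
Verification: 27 × 52 = 1404 = 23 × 61 + 1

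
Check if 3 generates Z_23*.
p - 1 = 22 has prime divisors 2, 11. Check 3^(22/q) mod 23 for each: 3^(22/2) = 3^11 ≡ 1, 3^(22/11) = 3^2 ≡ 9 (mod 23). Since 3^11 ≡ 1 (mod 23), the order of 3 divides 11 (in fact the order is 11) ≠ 22, so it is not a primitive root.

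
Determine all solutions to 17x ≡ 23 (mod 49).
10

Since gcd(17, 49) = 1 divides 23, a solution exists.
Multiply both sides by the inverse of 17 mod 49:
  17^(-1) mod 49 = 26
  x ≡ 26 × 23 ≡ 598 ≡ 10 (mod 49)
Verification: 17 × 10 = 170 = 3 × 49 + 23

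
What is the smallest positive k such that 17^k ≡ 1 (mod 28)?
Powers of 17 mod 28: 17^1≡17, 17^2≡9, 17^3≡13, 17^4≡25, 17^5≡5, 17^6≡1. Order = 6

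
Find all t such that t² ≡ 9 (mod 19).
The square roots of 9 mod 19 are 16 and 3. Verify: 16² = 256 ≡ 9 (mod 19)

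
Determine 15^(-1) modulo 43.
15^(-1) ≡ 23 (mod 43). Verification: 15 × 23 = 345 ≡ 1 (mod 43)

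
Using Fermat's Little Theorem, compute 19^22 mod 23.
By Fermat's Little Theorem, 19^{22} ≡ 1 (mod 23) since 23 is prime and gcd(19, 23) = 1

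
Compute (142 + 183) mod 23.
3

(142 + 183) = 325
325 mod 23 = 3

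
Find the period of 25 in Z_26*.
Powers of 25 mod 26: 25^1≡25, 25^2≡1. Order = 2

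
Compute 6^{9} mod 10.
6

Using successive squaring:
Binary expansion of 9: 1001
Powers of 6 mod 10 (each is the square of the previous):
  6^1 ≡ 6 (mod 10)
  6^2 ≡ 6² = 36 ≡ 6 (mod 10)
  6^4 ≡ 6² = 36 ≡ 6 (mod 10)
  6^8 ≡ 6² = 36 ≡ 6 (mod 10)
9 = 8 + 1, so 6^9 = 6^8 × 6^1 ≡ 6 × 6 (mod 10)
Multiplying step by step:
  6 × 6 = 36 ≡ 6 (mod 10)
Result: 6^9 ≡ 6 (mod 10)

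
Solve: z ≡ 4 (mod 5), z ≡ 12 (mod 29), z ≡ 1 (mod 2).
M = 5 × 29 × 2 = 290. M₁ = 58, y₁ ≡ 2 (mod 5). M₂ = 10, y₂ ≡ 3 (mod 29). M₃ = 145, y₃ ≡ 1 (mod 2). z = 4×58×2 + 12×10×3 + 1×145×1 ≡ 99 (mod 290)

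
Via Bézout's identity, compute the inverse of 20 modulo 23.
Extended GCD: 20(-8) + 23(7) = 1. So 20^(-1) ≡ 15 ≡ 15 (mod 23). Verify: 20 × 15 = 300 ≡ 1 (mod 23)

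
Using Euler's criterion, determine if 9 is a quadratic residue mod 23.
By Euler's criterion: 9^{11} ≡ 1 (mod 23). Since this equals 1, 9 is a QR.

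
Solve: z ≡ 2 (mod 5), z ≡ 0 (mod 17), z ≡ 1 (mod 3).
M = 5 × 17 × 3 = 255. M₁ = 51, y₁ ≡ 1 (mod 5). M₂ = 15, y₂ ≡ 8 (mod 17). M₃ = 85, y₃ ≡ 1 (mod 3). z = 2×51×1 + 0×15×8 + 1×85×1 ≡ 187 (mod 255)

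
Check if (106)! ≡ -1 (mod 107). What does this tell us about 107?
(106)! mod 107 = 106. Since this equals -1 (mod 107), Wilson confirms 107 is prime.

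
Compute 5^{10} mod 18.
13

Using successive squaring:
Binary expansion of 10: 1010
Powers of 5 mod 18 (each is the square of the previous):
  5^1 ≡ 5 (mod 18)
  5^2 ≡ 5² = 25 ≡ 7 (mod 18)
  5^4 ≡ 7² = 49 ≡ 13 (mod 18)
  5^8 ≡ 13² = 169 ≡ 7 (mod 18)
10 = 8 + 2, so 5^10 = 5^8 × 5^2 ≡ 7 × 7 (mod 18)
Multiplying step by step:
  7 × 7 = 49 ≡ 13 (mod 18)
Result: 5^10 ≡ 13 (mod 18)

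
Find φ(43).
42

Prime factorization: 43 = 43
Using the formula φ(n) = n × Π(1 - 1/p) for each prime factor p:
φ(43) = 43 × (1 - 1/43)
φ(43) = 42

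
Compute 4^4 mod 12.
4 = 4 (binary 100). Repeated squaring mod 12: 4^1 ≡ 4; 4^2 ≡ 4² = 16 ≡ 4; 4^4 ≡ 4² = 16 ≡ 4. So 4^4 ≡ 4 (mod 12).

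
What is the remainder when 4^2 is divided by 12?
2 = 2 (binary 10). Repeated squaring mod 12: 4^1 ≡ 4; 4^2 ≡ 4² = 16 ≡ 4. So 4^2 ≡ 4 (mod 12).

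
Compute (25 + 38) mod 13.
11

(25 + 38) = 63
63 mod 13 = 11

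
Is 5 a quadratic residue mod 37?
By Euler's criterion: 5^{18} ≡ 36 (mod 37). Since this equals -1 (≡ 36), 5 is not a QR.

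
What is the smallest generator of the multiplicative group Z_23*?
p - 1 = 22 has prime divisors 2, 11. h is a primitive root mod 23 iff h^(22/q) ≢ 1 (mod 23) for each such q.
h = 2: 2^11 ≡ 1, 2^2 ≡ 4 (mod 23); 2^11 ≡ 1, so not a primitive root.
h = 3: 3^11 ≡ 1, 3^2 ≡ 9 (mod 23); 3^11 ≡ 1, so not a primitive root.
h = 4: 4^11 ≡ 1, 4^2 ≡ 16 (mod 23); 4^11 ≡ 1, so not a primitive root.
h = 5: 5^11 ≡ 22, 5^2 ≡ 2 (mod 23); none is 1, so 5 has order 22 and is a primitive root.
The smallest primitive root mod 23 is g = 5.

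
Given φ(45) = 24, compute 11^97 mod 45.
By Euler: 11^{24} ≡ 1 (mod 45) since gcd(11, 45) = 1. 97 = 4×24 + 1. So 11^{97} ≡ 11^{1} ≡ 11 (mod 45)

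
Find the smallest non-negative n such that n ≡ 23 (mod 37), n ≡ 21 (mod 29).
282

Using the Chinese Remainder Theorem:
M = product of moduli = 1073
For equation 1: M_1 = 29, 29 ≡ 29 (mod 37), inverse of 29 mod 37 is 23 (check: 29 × 23 = 667 ≡ 1 (mod 37))
For equation 2: M_2 = 37, 37 ≡ 8 (mod 29), inverse of 37 mod 29 is 11 (check: 8 × 11 = 88 ≡ 1 (mod 29))
Combine: n ≡ Σ r_i×M_i×(M_i⁻¹ mod m_i) = 23×29×23 + 21×37×11 = 15341 + 8547 = 23888
23888 mod 1073 = 282
n ≡ 282 (mod 1073)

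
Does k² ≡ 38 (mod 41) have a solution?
By Euler's criterion: 38^{20} ≡ 40 (mod 41). Since this equals -1 (≡ 40), 38 is not a QR.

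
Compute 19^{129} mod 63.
55

Using successive squaring:
Binary expansion of 129: 10000001
Powers of 19 mod 63 (each is the square of the previous):
  19^1 ≡ 19 (mod 63)
  19^2 ≡ 19² = 361 ≡ 46 (mod 63)
  19^4 ≡ 46² = 2116 ≡ 37 (mod 63)
  19^8 ≡ 37² = 1369 ≡ 46 (mod 63)
  19^16 ≡ 46² = 2116 ≡ 37 (mod 63)
  19^32 ≡ 37² = 1369 ≡ 46 (mod 63)
  19^64 ≡ 46² = 2116 ≡ 37 (mod 63)
  19^128 ≡ 37² = 1369 ≡ 46 (mod 63)
129 = 128 + 1, so 19^129 = 19^128 × 19^1 ≡ 46 × 19 (mod 63)
Multiplying step by step:
  46 × 19 = 874 ≡ 55 (mod 63)
Result: 19^129 ≡ 55 (mod 63)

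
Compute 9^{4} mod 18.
9

Using successive squaring:
Binary expansion of 4: 100
Powers of 9 mod 18 (each is the square of the previous):
  9^1 ≡ 9 (mod 18)
  9^2 ≡ 9² = 81 ≡ 9 (mod 18)
  9^4 ≡ 9² = 81 ≡ 9 (mod 18)
4 is a power of 2, so 9^4 is the last square: ≡ 9 (mod 18)
Result: 9^4 ≡ 9 (mod 18)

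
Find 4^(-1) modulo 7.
2

Using Extended Euclidean Algorithm:
gcd(4, 7) = 1
Bezout coefficients: 4 × 2 + 7 × -1 = 1
So 4 × 2 ≡ 1 (mod 7)
The inverse is 2 mod 7 = 2
Verification: 4 × 2 = 8 = 1 × 7 + 1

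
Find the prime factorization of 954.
2 × 3^2 × 53

Divide by primes starting from smallest:
954 ÷ 2 = 477
477 ÷ 3 = 159
159 ÷ 3 = 53
53 ÷ 53 = 1

954 = 2 × 3^2 × 53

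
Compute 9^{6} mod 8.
1

Using successive squaring:
Binary expansion of 6: 110
Powers of 9 mod 8 (each is the square of the previous):
  9^1 ≡ 1 (mod 8)
  9^2 ≡ 1² = 1 ≡ 1 (mod 8)
  9^4 ≡ 1² = 1 ≡ 1 (mod 8)
6 = 4 + 2, so 9^6 = 9^4 × 9^2 ≡ 1 × 1 (mod 8)
Multiplying step by step:
  1 × 1 = 1 ≡ 1 (mod 8)
Result: 9^6 ≡ 1 (mod 8)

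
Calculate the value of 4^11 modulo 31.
Using repeated squaring. 11 = 8 + 2 + 1 (binary 1011). Repeated squaring mod 31: 4^1 ≡ 4; 4^2 ≡ 4² = 16 ≡ 16; 4^4 ≡ 16² = 256 ≡ 8; 4^8 ≡ 8² = 64 ≡ 2. Multiply: 4^11 = 4^8 × 4^2 × 4^1 ≡ 2 × 16 × 4 (mod 31): 2 × 16 = 32 ≡ 1; 1 × 4 = 4 ≡ 4. So 4^11 ≡ 4 (mod 31).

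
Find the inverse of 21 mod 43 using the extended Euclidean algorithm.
Extended GCD: 21(-2) + 43(1) = 1. So 21^(-1) ≡ 41 ≡ 41 (mod 43). Verify: 21 × 41 = 861 ≡ 1 (mod 43)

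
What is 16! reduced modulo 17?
By Wilson's theorem, (16)! ≡ -1 ≡ 16 (mod 17)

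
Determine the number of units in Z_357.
192

Prime factorization: 357 = 3 × 7 × 17
Using the formula φ(n) = n × Π(1 - 1/p) for each prime factor p:
φ(357) = 357 × (1 - 1/3) × (1 - 1/7) × (1 - 1/17)
φ(357) = 192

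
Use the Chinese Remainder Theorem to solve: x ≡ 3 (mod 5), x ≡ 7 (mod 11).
18

Using the Chinese Remainder Theorem:
M = product of moduli = 55
For equation 1: M_1 = 11, 11 ≡ 1 (mod 5), inverse of 11 mod 5 is 1 (check: 1 × 1 = 1 ≡ 1 (mod 5))
For equation 2: M_2 = 5, 5 ≡ 5 (mod 11), inverse of 5 mod 11 is 9 (check: 5 × 9 = 45 ≡ 1 (mod 11))
Combine: x ≡ Σ r_i×M_i×(M_i⁻¹ mod m_i) = 3×11×1 + 7×5×9 = 33 + 315 = 348
348 mod 55 = 18
x ≡ 18 (mod 55)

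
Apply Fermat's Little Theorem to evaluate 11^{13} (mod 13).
11

By Fermat's Little Theorem, a^(p-1) ≡ 1 (mod p) for prime p and gcd(a, p) = 1
Here p = 13, so 11^12 ≡ 1 (mod 13)
We can reduce the exponent: 13 mod 12 = 1
So 11^13 ≡ 11^1 (mod 13)
Computing: 11^1 mod 13 = 11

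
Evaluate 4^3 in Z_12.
3 = 2 + 1 (binary 11). Repeated squaring mod 12: 4^1 ≡ 4; 4^2 ≡ 4² = 16 ≡ 4. Multiply: 4^3 = 4^2 × 4^1 ≡ 4 × 4 (mod 12): 4 × 4 = 16 ≡ 4. So 4^3 ≡ 4 (mod 12).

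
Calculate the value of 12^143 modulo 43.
Using Fermat: 12^{42} ≡ 1 (mod 43). 143 ≡ 17 (mod 42). So 12^{143} ≡ 12^{17} ≡ 30 (mod 43)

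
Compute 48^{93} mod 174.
156

Using successive squaring:
Binary expansion of 93: 1011101
Powers of 48 mod 174 (each is the square of the previous):
  48^1 ≡ 48 (mod 174)
  48^2 ≡ 48² = 2304 ≡ 42 (mod 174)
  48^4 ≡ 42² = 1764 ≡ 24 (mod 174)
  48^8 ≡ 24² = 576 ≡ 54 (mod 174)
  48^16 ≡ 54² = 2916 ≡ 132 (mod 174)
  48^32 ≡ 132² = 17424 ≡ 24 (mod 174)
  48^64 ≡ 24² = 576 ≡ 54 (mod 174)
93 = 64 + 16 + 8 + 4 + 1, so 48^93 = 48^64 × 48^16 × 48^8 × 48^4 × 48^1 ≡ 54 × 132 × 54 × 24 × 48 (mod 174)
Multiplying step by step:
  54 × 132 = 7128 ≡ 168 (mod 174)
  168 × 54 = 9072 ≡ 24 (mod 174)
  24 × 24 = 576 ≡ 54 (mod 174)
  54 × 48 = 2592 ≡ 156 (mod 174)
Result: 48^93 ≡ 156 (mod 174)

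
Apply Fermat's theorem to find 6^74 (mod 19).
By Fermat: 6^{18} ≡ 1 (mod 19). 74 = 4×18 + 2. So 6^{74} ≡ 6^{2} ≡ 17 (mod 19)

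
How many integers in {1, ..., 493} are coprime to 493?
448

Prime factorization: 493 = 17 × 29
Using the formula φ(n) = n × Π(1 - 1/p) for each prime factor p:
φ(493) = 493 × (1 - 1/17) × (1 - 1/29)
φ(493) = 448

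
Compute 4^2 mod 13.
2 = 2 (binary 10). Repeated squaring mod 13: 4^1 ≡ 4; 4^2 ≡ 4² = 16 ≡ 3. So 4^2 ≡ 3 (mod 13).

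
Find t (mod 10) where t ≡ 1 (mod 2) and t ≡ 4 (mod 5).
M = 2 × 5 = 10. M₁ = 5, y₁ ≡ 1 (mod 2). M₂ = 2, y₂ ≡ 3 (mod 5). t = 1×5×1 + 4×2×3 ≡ 9 (mod 10)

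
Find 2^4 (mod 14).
4 = 4 (binary 100). Repeated squaring mod 14: 2^1 ≡ 2; 2^2 ≡ 2² = 4 ≡ 4; 2^4 ≡ 4² = 16 ≡ 2. So 2^4 ≡ 2 (mod 14).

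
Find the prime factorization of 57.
3 × 19

Divide by primes starting from smallest:
57 ÷ 3 = 19
19 ÷ 19 = 1

57 = 3 × 19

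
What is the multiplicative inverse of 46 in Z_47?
46

Using Extended Euclidean Algorithm:
gcd(46, 47) = 1
Bezout coefficients: 46 × -1 + 47 × 1 = 1
So 46 × -1 ≡ 1 (mod 47)
The inverse is -1 mod 47 = 46
Verification: 46 × 46 = 2116 = 45 × 47 + 1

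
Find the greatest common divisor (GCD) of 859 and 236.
1

Using the Euclidean algorithm:
859 = 3 × 236 + 151
236 = 1 × 151 + 85
151 = 1 × 85 + 66
85 = 1 × 66 + 19
66 = 3 × 19 + 9
19 = 2 × 9 + 1
9 = 9 × 1 + 0

GCD(859, 236) = 1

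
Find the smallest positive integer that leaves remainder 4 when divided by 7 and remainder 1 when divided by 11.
M = 7 × 11 = 77. M₁ = 11, y₁ ≡ 2 (mod 7). M₂ = 7, y₂ ≡ 8 (mod 11). m = 4×11×2 + 1×7×8 ≡ 67 (mod 77). The smallest positive such number is 67.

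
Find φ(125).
100

Prime factorization: 125 = 5^3
Using the formula φ(n) = n × Π(1 - 1/p) for each prime factor p:
φ(125) = 125 × (1 - 1/5)
φ(125) = 100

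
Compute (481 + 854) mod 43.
2

(481 + 854) = 1335
1335 mod 43 = 2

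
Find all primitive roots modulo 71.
Primitive roots mod 71: {7, 11, 13, 21, 22, 28, 31, 33, 35, 42, 44, 47, 52, 53, 55, 56, 59, 61, 62, 63, 65, 67, 68, 69}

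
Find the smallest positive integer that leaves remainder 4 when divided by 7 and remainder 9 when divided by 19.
M = 7 × 19 = 133. M₁ = 19, y₁ ≡ 3 (mod 7). M₂ = 7, y₂ ≡ 11 (mod 19). n = 4×19×3 + 9×7×11 ≡ 123 (mod 133). The smallest positive such number is 123.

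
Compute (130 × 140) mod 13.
0

(130 × 140) = 18200
18200 mod 13 = 0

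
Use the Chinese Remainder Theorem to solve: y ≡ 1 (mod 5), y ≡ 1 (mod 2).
M = 5 × 2 = 10. M₁ = 2, y₁ ≡ 3 (mod 5). M₂ = 5, y₂ ≡ 1 (mod 2). y = 1×2×3 + 1×5×1 ≡ 1 (mod 10)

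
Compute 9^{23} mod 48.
9

Using successive squaring:
Binary expansion of 23: 10111
Powers of 9 mod 48 (each is the square of the previous):
  9^1 ≡ 9 (mod 48)
  9^2 ≡ 9² = 81 ≡ 33 (mod 48)
  9^4 ≡ 33² = 1089 ≡ 33 (mod 48)
  9^8 ≡ 33² = 1089 ≡ 33 (mod 48)
  9^16 ≡ 33² = 1089 ≡ 33 (mod 48)
23 = 16 + 4 + 2 + 1, so 9^23 = 9^16 × 9^4 × 9^2 × 9^1 ≡ 33 × 33 × 33 × 9 (mod 48)
Multiplying step by step:
  33 × 33 = 1089 ≡ 33 (mod 48)
  33 × 33 = 1089 ≡ 33 (mod 48)
  33 × 9 = 297 ≡ 9 (mod 48)
Result: 9^23 ≡ 9 (mod 48)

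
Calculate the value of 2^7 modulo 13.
7 = 4 + 2 + 1 (binary 111). Repeated squaring mod 13: 2^1 ≡ 2; 2^2 ≡ 2² = 4 ≡ 4; 2^4 ≡ 4² = 16 ≡ 3. Multiply: 2^7 = 2^4 × 2^2 × 2^1 ≡ 3 × 4 × 2 (mod 13): 3 × 4 = 12 ≡ 12; 12 × 2 = 24 ≡ 11. So 2^7 ≡ 11 (mod 13).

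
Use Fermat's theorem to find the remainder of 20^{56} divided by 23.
3

By Fermat's Little Theorem, a^(p-1) ≡ 1 (mod p) for prime p and gcd(a, p) = 1
Here p = 23, so 20^22 ≡ 1 (mod 23)
We can reduce the exponent: 56 mod 22 = 12
So 20^56 ≡ 20^12 (mod 23)
Computing: 20^12 mod 23 = 3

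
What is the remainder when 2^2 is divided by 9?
2 = 2 (binary 10). Repeated squaring mod 9: 2^1 ≡ 2; 2^2 ≡ 2² = 4 ≡ 4. So 2^2 ≡ 4 (mod 9).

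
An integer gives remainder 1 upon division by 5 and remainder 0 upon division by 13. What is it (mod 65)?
M = 5 × 13 = 65. M₁ = 13, y₁ ≡ 2 (mod 5). M₂ = 5, y₂ ≡ 8 (mod 13). t = 1×13×2 + 0×5×8 ≡ 26 (mod 65). The smallest positive such number is 26.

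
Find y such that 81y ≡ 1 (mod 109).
81^(-1) ≡ 35 (mod 109). Verification: 81 × 35 = 2835 ≡ 1 (mod 109)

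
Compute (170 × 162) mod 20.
0

(170 × 162) = 27540
27540 mod 20 = 0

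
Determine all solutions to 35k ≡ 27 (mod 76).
29

Since gcd(35, 76) = 1 divides 27, a solution exists.
Multiply both sides by the inverse of 35 mod 76:
  35^(-1) mod 76 = 63
  x ≡ 63 × 27 ≡ 1701 ≡ 29 (mod 76)
Verification: 35 × 29 = 1015 = 13 × 76 + 27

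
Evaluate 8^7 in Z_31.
7 = 4 + 2 + 1 (binary 111). Repeated squaring mod 31: 8^1 ≡ 8; 8^2 ≡ 8² = 64 ≡ 2; 8^4 ≡ 2² = 4 ≡ 4. Multiply: 8^7 = 8^4 × 8^2 × 8^1 ≡ 4 × 2 × 8 (mod 31): 4 × 2 = 8 ≡ 8; 8 × 8 = 64 ≡ 2. So 8^7 ≡ 2 (mod 31).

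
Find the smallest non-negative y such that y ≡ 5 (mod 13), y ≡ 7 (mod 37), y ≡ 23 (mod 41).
13512

Using the Chinese Remainder Theorem:
M = product of moduli = 19721
For equation 1: M_1 = 1517, 1517 ≡ 9 (mod 13), inverse of 1517 mod 13 is 3 (check: 9 × 3 = 27 ≡ 1 (mod 13))
For equation 2: M_2 = 533, 533 ≡ 15 (mod 37), inverse of 533 mod 37 is 5 (check: 15 × 5 = 75 ≡ 1 (mod 37))
For equation 3: M_3 = 481, 481 ≡ 30 (mod 41), inverse of 481 mod 41 is 26 (check: 30 × 26 = 780 ≡ 1 (mod 41))
Combine: y ≡ Σ r_i×M_i×(M_i⁻¹ mod m_i) = 5×1517×3 + 7×533×5 + 23×481×26 = 22755 + 18655 + 287638 = 329048
329048 mod 19721 = 13512
y ≡ 13512 (mod 19721)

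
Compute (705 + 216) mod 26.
11

(705 + 216) = 921
921 mod 26 = 11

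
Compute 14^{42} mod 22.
20

Using successive squaring:
Binary expansion of 42: 101010
Powers of 14 mod 22 (each is the square of the previous):
  14^1 ≡ 14 (mod 22)
  14^2 ≡ 14² = 196 ≡ 20 (mod 22)
  14^4 ≡ 20² = 400 ≡ 4 (mod 22)
  14^8 ≡ 4² = 16 ≡ 16 (mod 22)
  14^16 ≡ 16² = 256 ≡ 14 (mod 22)
  14^32 ≡ 14² = 196 ≡ 20 (mod 22)
42 = 32 + 8 + 2, so 14^42 = 14^32 × 14^8 × 14^2 ≡ 20 × 16 × 20 (mod 22)
Multiplying step by step:
  20 × 16 = 320 ≡ 12 (mod 22)
  12 × 20 = 240 ≡ 20 (mod 22)
Result: 14^42 ≡ 20 (mod 22)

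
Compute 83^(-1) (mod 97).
90

Using Extended Euclidean Algorithm:
gcd(83, 97) = 1
Bezout coefficients: 83 × -7 + 97 × 6 = 1
So 83 × -7 ≡ 1 (mod 97)
The inverse is -7 mod 97 = 90
Verification: 83 × 90 = 7470 = 77 × 97 + 1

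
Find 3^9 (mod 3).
3 ≡ 0 (mod 3). 9 = 8 + 1 (binary 1001). Repeated squaring mod 3: 0^1 ≡ 0; 0^2 ≡ 0² = 0 ≡ 0; 0^4 ≡ 0² = 0 ≡ 0; 0^8 ≡ 0² = 0 ≡ 0. Multiply: 3^9 ≡ 0^8 × 0^1 ≡ 0 × 0 (mod 3): 0 × 0 = 0 ≡ 0. So 3^9 ≡ 0 (mod 3).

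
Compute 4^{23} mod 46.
4

Using successive squaring:
Binary expansion of 23: 10111
Powers of 4 mod 46 (each is the square of the previous):
  4^1 ≡ 4 (mod 46)
  4^2 ≡ 4² = 16 ≡ 16 (mod 46)
  4^4 ≡ 16² = 256 ≡ 26 (mod 46)
  4^8 ≡ 26² = 676 ≡ 32 (mod 46)
  4^16 ≡ 32² = 1024 ≡ 12 (mod 46)
23 = 16 + 4 + 2 + 1, so 4^23 = 4^16 × 4^4 × 4^2 × 4^1 ≡ 12 × 26 × 16 × 4 (mod 46)
Multiplying step by step:
  12 × 26 = 312 ≡ 36 (mod 46)
  36 × 16 = 576 ≡ 24 (mod 46)
  24 × 4 = 96 ≡ 4 (mod 46)
Result: 4^23 ≡ 4 (mod 46)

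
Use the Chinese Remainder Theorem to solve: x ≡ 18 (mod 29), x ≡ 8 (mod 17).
76

Using the Chinese Remainder Theorem:
M = product of moduli = 493
For equation 1: M_1 = 17, 17 ≡ 17 (mod 29), inverse of 17 mod 29 is 12 (check: 17 × 12 = 204 ≡ 1 (mod 29))
For equation 2: M_2 = 29, 29 ≡ 12 (mod 17), inverse of 29 mod 17 is 10 (check: 12 × 10 = 120 ≡ 1 (mod 17))
Combine: x ≡ Σ r_i×M_i×(M_i⁻¹ mod m_i) = 18×17×12 + 8×29×10 = 3672 + 2320 = 5992
5992 mod 493 = 76
x ≡ 76 (mod 493)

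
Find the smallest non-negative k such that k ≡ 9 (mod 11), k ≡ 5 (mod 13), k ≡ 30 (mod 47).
3320

Using the Chinese Remainder Theorem:
M = product of moduli = 6721
For equation 1: M_1 = 611, 611 ≡ 6 (mod 11), inverse of 611 mod 11 is 2 (check: 6 × 2 = 12 ≡ 1 (mod 11))
For equation 2: M_2 = 517, 517 ≡ 10 (mod 13), inverse of 517 mod 13 is 4 (check: 10 × 4 = 40 ≡ 1 (mod 13))
For equation 3: M_3 = 143, 143 ≡ 2 (mod 47), inverse of 143 mod 47 is 24 (check: 2 × 24 = 48 ≡ 1 (mod 47))
Combine: k ≡ Σ r_i×M_i×(M_i⁻¹ mod m_i) = 9×611×2 + 5×517×4 + 30×143×24 = 10998 + 10340 + 102960 = 124298
124298 mod 6721 = 3320
k ≡ 3320 (mod 6721)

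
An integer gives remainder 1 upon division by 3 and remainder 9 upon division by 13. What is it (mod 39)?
M = 3 × 13 = 39. M₁ = 13, y₁ ≡ 1 (mod 3). M₂ = 3, y₂ ≡ 9 (mod 13). x = 1×13×1 + 9×3×9 ≡ 22 (mod 39). The smallest positive such number is 22.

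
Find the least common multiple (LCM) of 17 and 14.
238

First find GCD(17, 14) using the Euclidean algorithm:
17 = 1 × 14 + 3
14 = 4 × 3 + 2
3 = 1 × 2 + 1
2 = 2 × 1 + 0
GCD(17, 14) = 1

LCM formula: LCM(a, b) = (a × b) / GCD(a, b)
LCM(17, 14) = (17 × 14) / 1
LCM(17, 14) = 238 / 1
LCM(17, 14) = 238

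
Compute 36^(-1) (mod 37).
36^(-1) ≡ 36 (mod 37). Verification: 36 × 36 = 1296 ≡ 1 (mod 37)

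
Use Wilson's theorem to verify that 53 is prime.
(52)! mod 53 = 52. Since this equals -1 (mod 53), Wilson confirms 53 is prime.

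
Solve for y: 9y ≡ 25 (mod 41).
21

Since gcd(9, 41) = 1 divides 25, a solution exists.
Multiply both sides by the inverse of 9 mod 41:
  9^(-1) mod 41 = 32
  x ≡ 32 × 25 ≡ 800 ≡ 21 (mod 41)
Verification: 9 × 21 = 189 = 4 × 41 + 25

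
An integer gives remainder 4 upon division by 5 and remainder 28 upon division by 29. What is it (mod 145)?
M = 5 × 29 = 145. M₁ = 29, y₁ ≡ 4 (mod 5). M₂ = 5, y₂ ≡ 6 (mod 29). z = 4×29×4 + 28×5×6 ≡ 144 (mod 145). The smallest positive such number is 144.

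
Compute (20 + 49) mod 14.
13

(20 + 49) = 69
69 mod 14 = 13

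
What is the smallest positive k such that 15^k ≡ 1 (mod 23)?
Powers of 15 mod 23: 15^1≡15, 15^2≡18, 15^3≡17, 15^4≡2, 15^5≡7, 15^6≡13, 15^7≡11, 15^8≡4, 15^9≡14, 15^10≡3, 15^11≡22, 15^12≡8, 15^13≡5, 15^14≡6, 15^15≡21, 15^16≡16, 15^17≡10, 15^18≡12, 15^19≡19, 15^20≡9, 15^21≡20, 15^22≡1. Order = 22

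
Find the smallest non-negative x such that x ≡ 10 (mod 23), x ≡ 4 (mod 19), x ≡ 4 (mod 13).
5438

Using the Chinese Remainder Theorem:
M = product of moduli = 5681
For equation 1: M_1 = 247, 247 ≡ 17 (mod 23), inverse of 247 mod 23 is 19 (check: 17 × 19 = 323 ≡ 1 (mod 23))
For equation 2: M_2 = 299, 299 ≡ 14 (mod 19), inverse of 299 mod 19 is 15 (check: 14 × 15 = 210 ≡ 1 (mod 19))
For equation 3: M_3 = 437, 437 ≡ 8 (mod 13), inverse of 437 mod 13 is 5 (check: 8 × 5 = 40 ≡ 1 (mod 13))
Combine: x ≡ Σ r_i×M_i×(M_i⁻¹ mod m_i) = 10×247×19 + 4×299×15 + 4×437×5 = 46930 + 17940 + 8740 = 73610
73610 mod 5681 = 5438
x ≡ 5438 (mod 5681)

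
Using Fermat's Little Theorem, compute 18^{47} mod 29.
14

By Fermat's Little Theorem, a^(p-1) ≡ 1 (mod p) for prime p and gcd(a, p) = 1
Here p = 29, so 18^28 ≡ 1 (mod 29)
We can reduce the exponent: 47 mod 28 = 19
So 18^47 ≡ 18^19 (mod 29)
Computing: 18^19 mod 29 = 14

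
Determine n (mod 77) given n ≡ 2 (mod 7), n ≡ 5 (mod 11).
16

Using the Chinese Remainder Theorem:
M = product of moduli = 77
For equation 1: M_1 = 11, 11 ≡ 4 (mod 7), inverse of 11 mod 7 is 2 (check: 4 × 2 = 8 ≡ 1 (mod 7))
For equation 2: M_2 = 7, 7 ≡ 7 (mod 11), inverse of 7 mod 11 is 8 (check: 7 × 8 = 56 ≡ 1 (mod 11))
Combine: n ≡ Σ r_i×M_i×(M_i⁻¹ mod m_i) = 2×11×2 + 5×7×8 = 44 + 280 = 324
324 mod 77 = 16
n ≡ 16 (mod 77)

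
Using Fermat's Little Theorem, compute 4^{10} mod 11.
1

By Fermat's Little Theorem, a^(p-1) ≡ 1 (mod p) for prime p and gcd(a, p) = 1
Here p = 11, so 4^10 ≡ 1 (mod 11)
We can reduce the exponent: 10 mod 10 = 0
So 4^10 ≡ 4^0 (mod 11)
Computing: 4^0 mod 11 = 1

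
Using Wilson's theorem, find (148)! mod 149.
By Wilson's theorem, (148)! ≡ -1 ≡ 148 (mod 149)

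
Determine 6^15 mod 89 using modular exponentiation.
Using repeated squaring. 15 = 8 + 4 + 2 + 1 (binary 1111). Repeated squaring mod 89: 6^1 ≡ 6; 6^2 ≡ 6² = 36 ≡ 36; 6^4 ≡ 36² = 1296 ≡ 50; 6^8 ≡ 50² = 2500 ≡ 8. Multiply: 6^15 = 6^8 × 6^4 × 6^2 × 6^1 ≡ 8 × 50 × 36 × 6 (mod 89): 8 × 50 = 400 ≡ 44; 44 × 36 = 1584 ≡ 71; 71 × 6 = 426 ≡ 70. So 6^15 ≡ 70 (mod 89).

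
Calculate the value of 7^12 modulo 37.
Using repeated squaring. 12 = 8 + 4 (binary 1100). Repeated squaring mod 37: 7^1 ≡ 7; 7^2 ≡ 7² = 49 ≡ 12; 7^4 ≡ 12² = 144 ≡ 33; 7^8 ≡ 33² = 1089 ≡ 16. Multiply: 7^12 = 7^8 × 7^4 ≡ 16 × 33 (mod 37): 16 × 33 = 528 ≡ 10. So 7^12 ≡ 10 (mod 37).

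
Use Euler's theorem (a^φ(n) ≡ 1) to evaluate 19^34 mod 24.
By Euler: 19^{8} ≡ 1 (mod 24) since gcd(19, 24) = 1. 34 = 4×8 + 2. So 19^{34} ≡ 19^{2} ≡ 1 (mod 24)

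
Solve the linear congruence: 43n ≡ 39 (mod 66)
27

Since gcd(43, 66) = 1 divides 39, a solution exists.
Multiply both sides by the inverse of 43 mod 66:
  43^(-1) mod 66 = 43
  x ≡ 43 × 39 ≡ 1677 ≡ 27 (mod 66)
Verification: 43 × 27 = 1161 = 17 × 66 + 39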